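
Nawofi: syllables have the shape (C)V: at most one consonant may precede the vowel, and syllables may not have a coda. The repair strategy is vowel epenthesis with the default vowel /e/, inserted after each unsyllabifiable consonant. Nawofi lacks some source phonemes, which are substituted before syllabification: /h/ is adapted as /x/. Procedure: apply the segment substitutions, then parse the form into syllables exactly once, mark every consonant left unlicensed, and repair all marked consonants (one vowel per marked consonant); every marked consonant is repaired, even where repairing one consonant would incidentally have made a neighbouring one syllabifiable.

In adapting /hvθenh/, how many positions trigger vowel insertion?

4

After substitution the input is /xvθenx/.
The unsyllabifiable consonants are /x/, /v/, /n/, /x/; each receives one epenthetic vowel.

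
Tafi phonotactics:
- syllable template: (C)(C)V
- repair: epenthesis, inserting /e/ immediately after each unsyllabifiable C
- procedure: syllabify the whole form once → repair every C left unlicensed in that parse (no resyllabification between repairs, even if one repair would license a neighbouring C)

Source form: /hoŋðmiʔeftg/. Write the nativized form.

hoŋeðmiʔefetege

Syllabifying with onset maximization leaves /ŋ/, /f/, /t/, /g/ stranded (no codas are permitted; onsets may contain at most 2 consonants).
Epenthesis after each stranded consonant: /ŋ/ → /ŋe/, /f/ → /fe/, /t/ → /te/, /g/ → /ge/.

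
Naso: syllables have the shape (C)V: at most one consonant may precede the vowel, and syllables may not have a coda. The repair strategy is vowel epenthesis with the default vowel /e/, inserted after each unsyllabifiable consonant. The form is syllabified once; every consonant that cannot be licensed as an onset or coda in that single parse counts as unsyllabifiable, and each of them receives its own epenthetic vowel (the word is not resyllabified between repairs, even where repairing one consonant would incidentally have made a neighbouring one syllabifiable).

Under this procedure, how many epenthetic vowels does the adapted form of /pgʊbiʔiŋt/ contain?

The unsyllabifiable consonants are /p/, /ŋ/, /t/; each receives one epenthetic vowel.

3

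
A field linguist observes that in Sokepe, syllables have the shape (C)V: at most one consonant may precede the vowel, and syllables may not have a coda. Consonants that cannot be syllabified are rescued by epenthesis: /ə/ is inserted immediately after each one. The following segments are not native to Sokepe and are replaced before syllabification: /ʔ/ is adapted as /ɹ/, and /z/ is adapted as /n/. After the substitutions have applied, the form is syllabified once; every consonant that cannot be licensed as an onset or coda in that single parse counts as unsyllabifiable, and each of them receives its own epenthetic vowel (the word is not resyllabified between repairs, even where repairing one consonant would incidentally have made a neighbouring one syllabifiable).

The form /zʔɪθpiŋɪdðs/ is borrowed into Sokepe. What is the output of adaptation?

nəɹɪθəpiŋɪdəðəsə

Substitution: /z/ → /n/, /ʔ/ → /ɹ/, giving /nɹɪθpiŋɪdðs/.
The consonants /n/, /θ/, /d/, /ð/, /s/ cannot be parsed into a legal (C)V syllable (no codas are permitted; onsets are limited to one consonant).
Each unlicensed consonant becomes the onset of a new syllable: /n/ → /nə/, /θ/ → /θə/, /d/ → /də/, /ð/ → /ðə/, /s/ → /sə/.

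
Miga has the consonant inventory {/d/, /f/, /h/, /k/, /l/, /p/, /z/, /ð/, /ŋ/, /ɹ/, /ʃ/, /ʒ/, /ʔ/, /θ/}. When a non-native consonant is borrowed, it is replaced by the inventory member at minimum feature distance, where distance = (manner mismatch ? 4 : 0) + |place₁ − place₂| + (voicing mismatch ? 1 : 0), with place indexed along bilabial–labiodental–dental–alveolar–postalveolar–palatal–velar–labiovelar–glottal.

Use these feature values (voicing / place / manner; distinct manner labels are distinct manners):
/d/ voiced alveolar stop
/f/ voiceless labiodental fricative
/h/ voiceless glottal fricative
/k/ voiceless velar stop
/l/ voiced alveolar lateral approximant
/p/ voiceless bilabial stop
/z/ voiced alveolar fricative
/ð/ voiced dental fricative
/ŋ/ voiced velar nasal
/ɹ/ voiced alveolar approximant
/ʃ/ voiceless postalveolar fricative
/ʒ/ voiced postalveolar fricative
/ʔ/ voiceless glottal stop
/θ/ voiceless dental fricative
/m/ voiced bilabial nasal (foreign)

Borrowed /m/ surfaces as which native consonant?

/p/ is closest: manner differs (nasal→stop, +4), place distance 0 (bilabial→bilabial), voicing differs (+1); total 5. Next closest is /f/ at distance 6.

p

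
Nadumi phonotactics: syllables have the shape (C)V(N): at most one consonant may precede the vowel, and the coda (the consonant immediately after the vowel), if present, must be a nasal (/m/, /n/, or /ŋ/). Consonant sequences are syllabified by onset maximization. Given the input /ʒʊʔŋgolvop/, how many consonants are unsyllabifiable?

4

Syllabifying with onset maximization leaves /ʔ/, /ŋ/, /l/, /p/ stranded (only a nasal (/m/, /n/, or /ŋ/) is licensed in coda position; onsets are limited to one consonant).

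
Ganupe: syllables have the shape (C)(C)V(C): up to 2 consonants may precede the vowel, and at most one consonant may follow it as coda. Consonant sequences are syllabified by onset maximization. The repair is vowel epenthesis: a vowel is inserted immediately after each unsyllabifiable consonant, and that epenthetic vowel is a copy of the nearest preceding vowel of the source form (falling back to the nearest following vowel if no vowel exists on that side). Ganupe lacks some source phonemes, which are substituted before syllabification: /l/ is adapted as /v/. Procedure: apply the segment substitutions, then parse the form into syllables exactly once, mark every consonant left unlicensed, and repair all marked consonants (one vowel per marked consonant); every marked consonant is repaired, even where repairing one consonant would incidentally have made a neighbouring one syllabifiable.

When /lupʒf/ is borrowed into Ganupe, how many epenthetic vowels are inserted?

After substitution the input is /vupʒf/.
The unsyllabifiable consonants are /ʒ/, /f/; each receives one epenthetic vowel.

2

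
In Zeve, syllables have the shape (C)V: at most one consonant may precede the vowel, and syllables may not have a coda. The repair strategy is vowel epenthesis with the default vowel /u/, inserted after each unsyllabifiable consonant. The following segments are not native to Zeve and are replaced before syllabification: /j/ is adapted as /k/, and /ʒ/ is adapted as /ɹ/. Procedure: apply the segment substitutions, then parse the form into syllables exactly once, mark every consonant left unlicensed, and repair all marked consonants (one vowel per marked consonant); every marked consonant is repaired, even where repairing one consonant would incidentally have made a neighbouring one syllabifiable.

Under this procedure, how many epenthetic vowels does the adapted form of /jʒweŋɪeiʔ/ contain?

After substitution the input is /kɹweŋɪeiʔ/.
The unsyllabifiable consonants are /k/, /ɹ/, /ʔ/; each receives one epenthetic vowel.

3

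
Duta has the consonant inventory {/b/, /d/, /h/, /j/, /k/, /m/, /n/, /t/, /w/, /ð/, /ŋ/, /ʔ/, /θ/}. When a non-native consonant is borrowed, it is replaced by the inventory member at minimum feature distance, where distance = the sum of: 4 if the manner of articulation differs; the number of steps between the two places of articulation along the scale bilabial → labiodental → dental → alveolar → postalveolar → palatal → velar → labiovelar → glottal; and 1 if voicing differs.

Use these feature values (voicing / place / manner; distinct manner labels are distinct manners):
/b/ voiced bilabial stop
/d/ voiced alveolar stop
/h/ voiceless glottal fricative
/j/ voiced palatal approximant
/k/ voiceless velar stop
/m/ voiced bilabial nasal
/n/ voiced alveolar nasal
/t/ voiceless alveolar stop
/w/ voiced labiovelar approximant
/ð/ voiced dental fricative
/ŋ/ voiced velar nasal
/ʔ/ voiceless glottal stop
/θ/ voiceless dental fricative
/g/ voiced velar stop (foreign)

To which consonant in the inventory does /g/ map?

/k/ is closest: same manner (stop), place distance 0 (velar→velar), voicing differs (+1); total 1. Next closest is /d/ at distance 3.

k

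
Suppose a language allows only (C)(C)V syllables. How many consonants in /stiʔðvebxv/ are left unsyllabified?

Under (C)(C)V, the unsyllabifiable consonants are /ʔ/, /b/, /x/, /v/ (no codas are permitted; onsets may contain at most 2 consonants).

4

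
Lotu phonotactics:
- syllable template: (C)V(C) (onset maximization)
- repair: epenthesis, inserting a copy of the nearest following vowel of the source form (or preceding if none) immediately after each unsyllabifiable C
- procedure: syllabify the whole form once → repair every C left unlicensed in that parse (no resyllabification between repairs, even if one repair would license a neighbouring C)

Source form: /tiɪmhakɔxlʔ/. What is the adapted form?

Syllabifying with onset maximization leaves /l/, /ʔ/ stranded (at most one coda consonant is licensed; onsets are limited to one consonant).
Each unlicensed consonant becomes the onset of a new syllable: /l/ → /lɔ/, /ʔ/ → /ʔɔ/.

tiɪmhakɔxlɔʔɔ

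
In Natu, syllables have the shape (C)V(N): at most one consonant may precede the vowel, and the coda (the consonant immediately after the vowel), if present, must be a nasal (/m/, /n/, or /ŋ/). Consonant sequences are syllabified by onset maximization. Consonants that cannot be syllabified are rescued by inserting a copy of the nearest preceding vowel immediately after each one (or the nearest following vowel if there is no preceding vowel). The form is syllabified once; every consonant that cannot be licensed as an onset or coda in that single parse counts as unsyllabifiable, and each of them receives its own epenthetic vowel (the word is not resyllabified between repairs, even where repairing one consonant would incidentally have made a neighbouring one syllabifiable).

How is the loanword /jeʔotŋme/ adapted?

jeʔotoŋome

Under (C)V(N), the unsyllabifiable consonants are /t/, /ŋ/ (only a nasal (/m/, /n/, or /ŋ/) is licensed in coda position; onsets are limited to one consonant).
Inserting the epenthetic vowel yields /t/ → /to/, /ŋ/ → /ŋo/.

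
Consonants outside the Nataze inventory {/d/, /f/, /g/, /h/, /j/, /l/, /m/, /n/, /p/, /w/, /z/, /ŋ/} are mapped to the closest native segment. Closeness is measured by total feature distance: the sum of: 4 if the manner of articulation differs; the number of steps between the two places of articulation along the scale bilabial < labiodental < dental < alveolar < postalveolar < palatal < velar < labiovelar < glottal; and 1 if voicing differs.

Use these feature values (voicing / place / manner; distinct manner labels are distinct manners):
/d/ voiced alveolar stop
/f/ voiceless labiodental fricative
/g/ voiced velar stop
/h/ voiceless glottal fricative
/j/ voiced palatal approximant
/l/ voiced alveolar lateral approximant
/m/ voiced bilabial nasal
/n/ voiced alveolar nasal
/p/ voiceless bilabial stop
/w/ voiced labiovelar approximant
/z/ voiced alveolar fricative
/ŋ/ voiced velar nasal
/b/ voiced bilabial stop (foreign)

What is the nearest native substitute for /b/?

/p/ is closest: same manner (stop), place distance 0 (bilabial→bilabial), voicing differs (+1); total 1. Next closest is /d/ at distance 3.

p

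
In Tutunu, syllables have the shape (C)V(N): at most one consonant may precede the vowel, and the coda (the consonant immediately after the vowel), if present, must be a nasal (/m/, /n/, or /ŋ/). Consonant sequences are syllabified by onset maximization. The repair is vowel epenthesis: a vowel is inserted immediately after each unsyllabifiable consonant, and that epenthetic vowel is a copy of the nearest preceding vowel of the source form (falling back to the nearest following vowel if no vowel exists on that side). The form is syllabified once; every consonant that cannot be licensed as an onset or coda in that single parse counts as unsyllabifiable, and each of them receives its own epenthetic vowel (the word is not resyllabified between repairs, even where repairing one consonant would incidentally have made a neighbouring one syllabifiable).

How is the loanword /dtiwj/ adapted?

ditiwiji

Syllabifying with onset maximization leaves /d/, /w/, /j/ stranded (only a nasal (/m/, /n/, or /ŋ/) is licensed in coda position; onsets are limited to one consonant).
Epenthesis after each stranded consonant: /d/ → /di/, /w/ → /wi/, /j/ → /ji/.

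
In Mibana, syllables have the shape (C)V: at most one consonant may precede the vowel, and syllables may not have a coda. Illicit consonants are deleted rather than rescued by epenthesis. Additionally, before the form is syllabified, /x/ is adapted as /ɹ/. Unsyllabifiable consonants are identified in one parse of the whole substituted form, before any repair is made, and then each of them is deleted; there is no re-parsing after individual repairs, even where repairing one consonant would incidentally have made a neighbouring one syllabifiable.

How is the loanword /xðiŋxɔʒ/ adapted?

ðiɹɔ

Substitution: /x/ → /ɹ/, giving /ɹðiŋɹɔʒ/.
Under (C)V, the unsyllabifiable consonants are /ɹ/, /ŋ/, /ʒ/ (no codas are permitted; onsets are limited to one consonant).
Deletion applies to /ɹ/, /ŋ/, /ʒ/.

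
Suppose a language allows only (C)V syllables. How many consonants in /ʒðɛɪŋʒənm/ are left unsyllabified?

4

Syllabifying with onset maximization leaves /ʒ/, /ŋ/, /n/, /m/ stranded (no codas are permitted; onsets are limited to one consonant).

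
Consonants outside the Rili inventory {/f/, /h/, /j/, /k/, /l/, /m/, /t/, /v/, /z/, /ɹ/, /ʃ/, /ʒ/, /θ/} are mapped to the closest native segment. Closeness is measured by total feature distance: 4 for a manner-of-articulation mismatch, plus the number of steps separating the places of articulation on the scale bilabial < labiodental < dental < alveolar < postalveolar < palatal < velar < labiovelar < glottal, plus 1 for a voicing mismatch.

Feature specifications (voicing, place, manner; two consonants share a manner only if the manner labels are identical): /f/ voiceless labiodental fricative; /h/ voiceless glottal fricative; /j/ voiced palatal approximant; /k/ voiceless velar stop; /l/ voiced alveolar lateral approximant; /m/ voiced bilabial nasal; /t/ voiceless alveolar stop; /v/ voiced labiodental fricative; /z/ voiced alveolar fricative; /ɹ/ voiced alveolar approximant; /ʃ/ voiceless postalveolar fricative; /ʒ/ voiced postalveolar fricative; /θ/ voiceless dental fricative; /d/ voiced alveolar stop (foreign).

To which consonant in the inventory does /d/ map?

t

/t/ is closest: same manner (stop), place distance 0 (alveolar→alveolar), voicing differs (+1); total 1. Next closest is /k/ at distance 4.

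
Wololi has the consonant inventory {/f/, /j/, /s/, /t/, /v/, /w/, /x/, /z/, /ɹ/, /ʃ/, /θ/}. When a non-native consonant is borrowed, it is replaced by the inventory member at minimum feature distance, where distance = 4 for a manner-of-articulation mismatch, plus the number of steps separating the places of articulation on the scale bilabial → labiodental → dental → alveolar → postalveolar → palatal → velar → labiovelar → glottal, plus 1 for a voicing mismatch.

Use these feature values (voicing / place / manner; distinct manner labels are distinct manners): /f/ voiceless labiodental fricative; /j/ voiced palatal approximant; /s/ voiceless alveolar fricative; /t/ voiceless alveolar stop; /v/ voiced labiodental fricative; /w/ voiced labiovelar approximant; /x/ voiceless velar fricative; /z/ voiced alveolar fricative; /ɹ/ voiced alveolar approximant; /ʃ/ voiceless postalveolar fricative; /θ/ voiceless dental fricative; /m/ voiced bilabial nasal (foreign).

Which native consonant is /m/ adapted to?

/v/ is closest: manner differs (nasal→fricative, +4), place distance 1 (bilabial→labiodental), same voicing; total 5. Next closest is /f/ at distance 6.

v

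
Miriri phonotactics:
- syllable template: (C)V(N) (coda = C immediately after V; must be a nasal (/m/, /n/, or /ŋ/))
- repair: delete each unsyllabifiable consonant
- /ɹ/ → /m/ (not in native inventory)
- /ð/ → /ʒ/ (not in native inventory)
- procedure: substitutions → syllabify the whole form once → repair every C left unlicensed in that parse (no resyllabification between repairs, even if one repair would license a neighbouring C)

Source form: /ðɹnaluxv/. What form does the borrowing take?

nalu

Substitution: /ð/ → /ʒ/, /ɹ/ → /m/, giving /ʒmnaluxv/.
Under (C)V(N), the unsyllabifiable consonants are /ʒ/, /m/, /x/, /v/ (only a nasal (/m/, /n/, or /ŋ/) is licensed in coda position; onsets are limited to one consonant).
Each unlicensed consonant is deleted: /ʒ/, /m/, /x/, /v/.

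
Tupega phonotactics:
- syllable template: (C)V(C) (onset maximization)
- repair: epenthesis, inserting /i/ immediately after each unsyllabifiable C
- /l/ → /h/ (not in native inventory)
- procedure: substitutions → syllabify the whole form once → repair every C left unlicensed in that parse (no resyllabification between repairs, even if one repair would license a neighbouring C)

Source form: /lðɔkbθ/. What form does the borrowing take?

hiðɔkbiθi

Substitution: /l/ → /h/, giving /hðɔkbθ/.
Under (C)V(C), the unsyllabifiable consonants are /h/, /b/, /θ/ (at most one coda consonant is licensed; onsets are limited to one consonant).
Inserting the epenthetic vowel yields /h/ → /hi/, /b/ → /bi/, /θ/ → /θi/.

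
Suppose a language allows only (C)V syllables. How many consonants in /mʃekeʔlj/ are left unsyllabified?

4

The consonants /m/, /ʔ/, /l/, /j/ cannot be parsed into a legal (C)V syllable (no codas are permitted; onsets are limited to one consonant).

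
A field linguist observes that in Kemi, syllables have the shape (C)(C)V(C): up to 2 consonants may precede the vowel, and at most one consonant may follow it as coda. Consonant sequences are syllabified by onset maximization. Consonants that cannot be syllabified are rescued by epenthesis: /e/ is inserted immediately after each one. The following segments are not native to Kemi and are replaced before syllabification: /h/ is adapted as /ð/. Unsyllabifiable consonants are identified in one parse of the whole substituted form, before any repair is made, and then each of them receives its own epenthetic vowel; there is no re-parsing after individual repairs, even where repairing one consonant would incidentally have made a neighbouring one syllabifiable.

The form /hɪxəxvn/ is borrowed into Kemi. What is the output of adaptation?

Substitution: /h/ → /ð/, giving /ðɪxəxvn/.
Under (C)(C)V(C), the unsyllabifiable consonants are /v/, /n/ (at most one coda consonant is licensed; onsets may contain at most 2 consonants).
Each unlicensed consonant becomes the onset of a new syllable: /v/ → /ve/, /n/ → /ne/.

ðɪxəxvene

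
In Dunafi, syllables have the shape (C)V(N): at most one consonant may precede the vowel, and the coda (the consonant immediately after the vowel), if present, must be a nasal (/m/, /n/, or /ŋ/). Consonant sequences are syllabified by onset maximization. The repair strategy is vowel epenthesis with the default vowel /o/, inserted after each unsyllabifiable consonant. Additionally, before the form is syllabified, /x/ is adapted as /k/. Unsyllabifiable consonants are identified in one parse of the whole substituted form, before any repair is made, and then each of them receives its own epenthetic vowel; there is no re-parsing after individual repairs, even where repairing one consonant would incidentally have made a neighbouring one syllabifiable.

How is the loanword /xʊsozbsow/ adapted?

kʊsozobosowo

Substitution: /x/ → /k/, giving /kʊsozbsow/.
Under (C)V(N), the unsyllabifiable consonants are /z/, /b/, /w/ (only a nasal (/m/, /n/, or /ŋ/) is licensed in coda position; onsets are limited to one consonant).
Each unlicensed consonant becomes the onset of a new syllable: /z/ → /zo/, /b/ → /bo/, /w/ → /wo/.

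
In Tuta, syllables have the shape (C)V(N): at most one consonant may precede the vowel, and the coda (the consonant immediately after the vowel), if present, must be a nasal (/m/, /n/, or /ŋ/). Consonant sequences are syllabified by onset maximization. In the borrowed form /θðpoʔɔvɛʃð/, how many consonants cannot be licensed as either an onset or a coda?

The consonants /θ/, /ð/, /ʃ/, /ð/ cannot be parsed into a legal (C)V(N) syllable (only a nasal (/m/, /n/, or /ŋ/) is licensed in coda position; onsets are limited to one consonant).

4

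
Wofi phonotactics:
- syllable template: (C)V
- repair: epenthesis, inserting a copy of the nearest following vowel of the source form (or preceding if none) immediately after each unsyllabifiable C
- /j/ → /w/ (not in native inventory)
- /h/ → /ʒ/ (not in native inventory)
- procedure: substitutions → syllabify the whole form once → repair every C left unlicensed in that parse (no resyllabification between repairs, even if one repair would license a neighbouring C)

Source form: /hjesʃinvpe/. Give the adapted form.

ʒewesiʃinevepe

Substitution: /h/ → /ʒ/, /j/ → /w/, giving /ʒwesʃinvpe/.
The consonants /ʒ/, /s/, /n/, /v/ cannot be parsed into a legal (C)V syllable (no codas are permitted; onsets are limited to one consonant).
Inserting the epenthetic vowel yields /ʒ/ → /ʒe/, /s/ → /si/, /n/ → /ne/, /v/ → /ve/.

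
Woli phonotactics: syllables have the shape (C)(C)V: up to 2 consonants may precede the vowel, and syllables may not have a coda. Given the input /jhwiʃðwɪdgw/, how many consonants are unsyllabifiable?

5

Syllabifying with onset maximization leaves /j/, /ʃ/, /d/, /g/, /w/ stranded (no codas are permitted; onsets may contain at most 2 consonants).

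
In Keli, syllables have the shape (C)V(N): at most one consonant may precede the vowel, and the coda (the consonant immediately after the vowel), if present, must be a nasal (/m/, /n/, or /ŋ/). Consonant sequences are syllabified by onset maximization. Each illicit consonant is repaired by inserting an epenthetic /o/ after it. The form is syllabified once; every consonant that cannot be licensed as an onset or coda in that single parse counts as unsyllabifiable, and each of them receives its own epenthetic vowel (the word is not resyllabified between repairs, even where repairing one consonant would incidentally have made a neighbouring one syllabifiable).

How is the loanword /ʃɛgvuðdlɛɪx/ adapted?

The consonants /g/, /ð/, /d/, /x/ cannot be parsed into a legal (C)V(N) syllable (only a nasal (/m/, /n/, or /ŋ/) is licensed in coda position; onsets are limited to one consonant).
Epenthesis after each stranded consonant: /g/ → /go/, /ð/ → /ðo/, /d/ → /do/, /x/ → /xo/.

ʃɛgovuðodolɛɪxo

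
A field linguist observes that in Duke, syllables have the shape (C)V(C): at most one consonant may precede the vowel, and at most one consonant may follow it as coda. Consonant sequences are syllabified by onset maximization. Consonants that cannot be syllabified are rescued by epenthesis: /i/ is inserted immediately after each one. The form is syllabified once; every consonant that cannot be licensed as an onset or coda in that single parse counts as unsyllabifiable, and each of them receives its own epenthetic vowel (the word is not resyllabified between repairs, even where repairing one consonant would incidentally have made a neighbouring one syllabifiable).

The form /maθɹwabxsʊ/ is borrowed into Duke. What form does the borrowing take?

The consonants /ɹ/, /x/ cannot be parsed into a legal (C)V(C) syllable (at most one coda consonant is licensed; onsets are limited to one consonant).
Each unlicensed consonant becomes the onset of a new syllable: /ɹ/ → /ɹi/, /x/ → /xi/.

maθɹiwabxisʊ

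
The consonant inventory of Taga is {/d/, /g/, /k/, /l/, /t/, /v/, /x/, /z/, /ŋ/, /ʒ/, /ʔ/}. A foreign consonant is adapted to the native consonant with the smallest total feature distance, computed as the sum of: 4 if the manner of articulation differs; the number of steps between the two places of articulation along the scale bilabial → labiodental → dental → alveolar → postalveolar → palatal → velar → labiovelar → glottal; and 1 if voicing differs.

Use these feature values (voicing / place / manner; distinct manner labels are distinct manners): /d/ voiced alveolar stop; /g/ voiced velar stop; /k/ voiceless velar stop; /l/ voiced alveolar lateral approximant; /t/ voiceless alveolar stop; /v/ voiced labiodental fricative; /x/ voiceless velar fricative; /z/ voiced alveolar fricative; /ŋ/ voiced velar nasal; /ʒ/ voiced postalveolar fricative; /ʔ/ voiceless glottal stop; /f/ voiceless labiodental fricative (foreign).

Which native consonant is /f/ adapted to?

v

/v/ is closest: same manner (fricative), place distance 0 (labiodental→labiodental), voicing differs (+1); total 1. Next closest is /z/ at distance 3.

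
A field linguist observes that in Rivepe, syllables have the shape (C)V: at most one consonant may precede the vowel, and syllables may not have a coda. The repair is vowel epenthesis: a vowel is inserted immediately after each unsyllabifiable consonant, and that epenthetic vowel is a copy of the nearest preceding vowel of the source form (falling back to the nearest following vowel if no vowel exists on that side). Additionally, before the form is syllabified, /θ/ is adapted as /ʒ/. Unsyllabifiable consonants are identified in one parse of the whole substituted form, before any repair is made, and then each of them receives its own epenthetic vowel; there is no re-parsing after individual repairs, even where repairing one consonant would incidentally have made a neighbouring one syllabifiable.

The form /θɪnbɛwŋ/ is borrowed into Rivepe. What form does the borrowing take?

Substitution: /θ/ → /ʒ/, giving /ʒɪnbɛwŋ/.
Under (C)V, the unsyllabifiable consonants are /n/, /w/, /ŋ/ (no codas are permitted; onsets are limited to one consonant).
Epenthesis after each stranded consonant: /n/ → /nɪ/, /w/ → /wɛ/, /ŋ/ → /ŋɛ/.

ʒɪnɪbɛwɛŋɛ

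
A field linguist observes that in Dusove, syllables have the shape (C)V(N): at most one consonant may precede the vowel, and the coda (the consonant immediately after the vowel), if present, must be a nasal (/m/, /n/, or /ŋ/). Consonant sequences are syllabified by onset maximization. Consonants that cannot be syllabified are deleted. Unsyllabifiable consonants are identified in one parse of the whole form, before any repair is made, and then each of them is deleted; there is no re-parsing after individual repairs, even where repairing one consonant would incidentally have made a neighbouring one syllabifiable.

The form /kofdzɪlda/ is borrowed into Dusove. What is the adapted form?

The consonants /f/, /d/, /l/ cannot be parsed into a legal (C)V(N) syllable (only a nasal (/m/, /n/, or /ŋ/) is licensed in coda position; onsets are limited to one consonant).
Each unlicensed consonant is deleted: /f/, /d/, /l/.

kozɪda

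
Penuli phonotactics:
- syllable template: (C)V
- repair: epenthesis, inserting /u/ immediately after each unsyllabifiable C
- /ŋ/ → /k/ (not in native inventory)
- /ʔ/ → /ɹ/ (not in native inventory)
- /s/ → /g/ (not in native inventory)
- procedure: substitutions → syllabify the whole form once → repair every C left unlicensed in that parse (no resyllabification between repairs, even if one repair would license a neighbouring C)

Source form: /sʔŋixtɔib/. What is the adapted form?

Substitution: /s/ → /g/, /ʔ/ → /ɹ/, /ŋ/ → /k/, giving /gɹkixtɔib/.
Syllabifying with onset maximization leaves /g/, /ɹ/, /x/, /b/ stranded (no codas are permitted; onsets are limited to one consonant).
Each unlicensed consonant becomes the onset of a new syllable: /g/ → /gu/, /ɹ/ → /ɹu/, /x/ → /xu/, /b/ → /bu/.

guɹukixutɔibu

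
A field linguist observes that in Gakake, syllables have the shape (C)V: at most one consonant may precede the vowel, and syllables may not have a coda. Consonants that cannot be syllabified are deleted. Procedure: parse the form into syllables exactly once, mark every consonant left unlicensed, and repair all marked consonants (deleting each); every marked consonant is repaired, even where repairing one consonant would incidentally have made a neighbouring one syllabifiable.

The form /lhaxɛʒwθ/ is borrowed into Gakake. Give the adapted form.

haxɛ

Syllabifying with onset maximization leaves /l/, /ʒ/, /w/, /θ/ stranded (no codas are permitted; onsets are limited to one consonant).
Deleting the stranded consonants removes /l/, /ʒ/, /w/, /θ/.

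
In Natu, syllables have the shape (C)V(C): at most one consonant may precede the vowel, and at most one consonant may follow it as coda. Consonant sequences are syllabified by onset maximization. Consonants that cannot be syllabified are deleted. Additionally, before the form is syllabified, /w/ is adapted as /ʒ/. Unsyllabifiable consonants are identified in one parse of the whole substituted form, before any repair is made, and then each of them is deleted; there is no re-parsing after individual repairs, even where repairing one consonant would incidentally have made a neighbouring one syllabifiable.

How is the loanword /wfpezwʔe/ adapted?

Substitution: /w/ → /ʒ/, giving /ʒfpezʒʔe/.
Syllabifying with onset maximization leaves /ʒ/, /f/, /ʒ/ stranded (at most one coda consonant is licensed; onsets are limited to one consonant).
Deletion applies to /ʒ/, /f/, /ʒ/.

pezʔe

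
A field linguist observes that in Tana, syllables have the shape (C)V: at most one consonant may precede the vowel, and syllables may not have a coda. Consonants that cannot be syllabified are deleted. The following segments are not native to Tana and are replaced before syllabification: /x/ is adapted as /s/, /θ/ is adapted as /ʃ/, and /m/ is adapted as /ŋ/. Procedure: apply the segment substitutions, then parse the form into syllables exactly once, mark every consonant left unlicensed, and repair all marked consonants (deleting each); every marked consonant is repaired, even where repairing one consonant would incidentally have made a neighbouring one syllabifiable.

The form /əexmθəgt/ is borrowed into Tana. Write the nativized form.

Substitution: /x/ → /s/, /m/ → /ŋ/, /θ/ → /ʃ/, giving /əesŋʃəgt/.
The consonants /s/, /ŋ/, /g/, /t/ cannot be parsed into a legal (C)V syllable (no codas are permitted; onsets are limited to one consonant).
Deleting the stranded consonants removes /s/, /ŋ/, /g/, /t/.

əeʃə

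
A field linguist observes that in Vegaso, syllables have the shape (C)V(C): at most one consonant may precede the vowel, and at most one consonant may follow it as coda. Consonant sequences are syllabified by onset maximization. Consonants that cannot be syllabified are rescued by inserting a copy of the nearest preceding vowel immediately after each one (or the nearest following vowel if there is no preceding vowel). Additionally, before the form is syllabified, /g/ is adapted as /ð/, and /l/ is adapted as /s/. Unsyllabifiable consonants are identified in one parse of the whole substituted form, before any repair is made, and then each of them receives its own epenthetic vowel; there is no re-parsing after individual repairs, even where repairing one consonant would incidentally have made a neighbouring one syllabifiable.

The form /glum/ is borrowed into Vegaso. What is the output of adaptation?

ðusum

Substitution: /g/ → /ð/, /l/ → /s/, giving /ðsum/.
Under (C)V(C), the unsyllabifiable consonants are /ð/ (at most one coda consonant is licensed; onsets are limited to one consonant).
Epenthesis after each stranded consonant: /ð/ → /ðu/.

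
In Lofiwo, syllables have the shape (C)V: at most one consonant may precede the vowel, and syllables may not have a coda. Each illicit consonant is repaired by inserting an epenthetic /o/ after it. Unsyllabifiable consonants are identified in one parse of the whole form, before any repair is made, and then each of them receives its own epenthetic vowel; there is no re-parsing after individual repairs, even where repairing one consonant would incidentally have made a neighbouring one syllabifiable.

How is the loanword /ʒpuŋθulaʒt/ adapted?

ʒopuŋoθulaʒoto

The consonants /ʒ/, /ŋ/, /ʒ/, /t/ cannot be parsed into a legal (C)V syllable (no codas are permitted; onsets are limited to one consonant).
Inserting the epenthetic vowel yields /ʒ/ → /ʒo/, /ŋ/ → /ŋo/, /ʒ/ → /ʒo/, /t/ → /to/.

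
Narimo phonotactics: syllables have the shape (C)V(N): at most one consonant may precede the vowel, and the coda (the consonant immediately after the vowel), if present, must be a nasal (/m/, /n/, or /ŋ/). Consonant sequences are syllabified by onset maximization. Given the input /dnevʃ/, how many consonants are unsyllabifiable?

Under (C)V(N), the unsyllabifiable consonants are /d/, /v/, /ʃ/ (only a nasal (/m/, /n/, or /ŋ/) is licensed in coda position; onsets are limited to one consonant).

3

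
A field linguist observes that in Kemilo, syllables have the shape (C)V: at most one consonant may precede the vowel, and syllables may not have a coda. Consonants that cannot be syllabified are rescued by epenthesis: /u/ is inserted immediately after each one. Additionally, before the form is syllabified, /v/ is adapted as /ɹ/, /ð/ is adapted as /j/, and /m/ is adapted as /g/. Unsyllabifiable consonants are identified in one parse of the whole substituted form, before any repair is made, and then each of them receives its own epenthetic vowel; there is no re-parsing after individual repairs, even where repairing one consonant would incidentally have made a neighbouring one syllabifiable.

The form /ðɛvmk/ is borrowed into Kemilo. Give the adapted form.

jɛɹuguku

Substitution: /ð/ → /j/, /v/ → /ɹ/, /m/ → /g/, giving /jɛɹgk/.
Syllabifying with onset maximization leaves /ɹ/, /g/, /k/ stranded (no codas are permitted; onsets are limited to one consonant).
Inserting the epenthetic vowel yields /ɹ/ → /ɹu/, /g/ → /gu/, /k/ → /ku/.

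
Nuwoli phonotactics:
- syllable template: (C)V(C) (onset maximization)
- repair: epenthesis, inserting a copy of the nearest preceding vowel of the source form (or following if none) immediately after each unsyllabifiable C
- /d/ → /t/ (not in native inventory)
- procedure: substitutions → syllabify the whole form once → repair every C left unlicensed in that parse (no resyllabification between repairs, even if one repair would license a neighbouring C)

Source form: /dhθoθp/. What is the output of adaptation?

tohoθoθpo

Substitution: /d/ → /t/, giving /thθoθp/.
Syllabifying with onset maximization leaves /t/, /h/, /p/ stranded (at most one coda consonant is licensed; onsets are limited to one consonant).
Inserting the epenthetic vowel yields /t/ → /to/, /h/ → /ho/, /p/ → /po/.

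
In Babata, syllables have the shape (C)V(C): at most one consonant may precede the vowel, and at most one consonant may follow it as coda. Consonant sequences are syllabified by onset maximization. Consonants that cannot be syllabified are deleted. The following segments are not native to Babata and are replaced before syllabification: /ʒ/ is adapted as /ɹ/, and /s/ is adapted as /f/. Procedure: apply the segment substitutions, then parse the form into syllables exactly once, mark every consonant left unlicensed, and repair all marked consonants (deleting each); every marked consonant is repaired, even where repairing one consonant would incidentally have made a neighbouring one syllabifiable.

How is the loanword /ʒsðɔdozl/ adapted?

ðɔdoz

Substitution: /ʒ/ → /ɹ/, /s/ → /f/, giving /ɹfðɔdozl/.
Under (C)V(C), the unsyllabifiable consonants are /ɹ/, /f/, /l/ (at most one coda consonant is licensed; onsets are limited to one consonant).
Each unlicensed consonant is deleted: /ɹ/, /f/, /l/.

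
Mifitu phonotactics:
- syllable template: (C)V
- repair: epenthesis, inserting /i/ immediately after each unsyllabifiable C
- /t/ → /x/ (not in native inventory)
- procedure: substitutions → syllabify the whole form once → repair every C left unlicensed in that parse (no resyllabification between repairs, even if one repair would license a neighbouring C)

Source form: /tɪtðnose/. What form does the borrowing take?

Substitution: /t/ → /x/, giving /xɪxðnose/.
Under (C)V, the unsyllabifiable consonants are /x/, /ð/ (no codas are permitted; onsets are limited to one consonant).
Epenthesis after each stranded consonant: /x/ → /xi/, /ð/ → /ði/.

xɪxiðinose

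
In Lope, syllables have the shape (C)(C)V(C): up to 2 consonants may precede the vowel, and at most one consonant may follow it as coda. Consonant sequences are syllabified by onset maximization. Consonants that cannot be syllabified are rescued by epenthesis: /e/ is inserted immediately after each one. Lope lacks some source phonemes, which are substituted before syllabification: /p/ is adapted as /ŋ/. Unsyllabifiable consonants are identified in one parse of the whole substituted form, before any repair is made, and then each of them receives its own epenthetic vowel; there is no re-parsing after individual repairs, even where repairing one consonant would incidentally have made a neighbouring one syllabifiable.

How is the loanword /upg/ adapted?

uŋge

Substitution: /p/ → /ŋ/, giving /uŋg/.
Syllabifying with onset maximization leaves /g/ stranded (at most one coda consonant is licensed; onsets may contain at most 2 consonants).
Epenthesis after each stranded consonant: /g/ → /ge/.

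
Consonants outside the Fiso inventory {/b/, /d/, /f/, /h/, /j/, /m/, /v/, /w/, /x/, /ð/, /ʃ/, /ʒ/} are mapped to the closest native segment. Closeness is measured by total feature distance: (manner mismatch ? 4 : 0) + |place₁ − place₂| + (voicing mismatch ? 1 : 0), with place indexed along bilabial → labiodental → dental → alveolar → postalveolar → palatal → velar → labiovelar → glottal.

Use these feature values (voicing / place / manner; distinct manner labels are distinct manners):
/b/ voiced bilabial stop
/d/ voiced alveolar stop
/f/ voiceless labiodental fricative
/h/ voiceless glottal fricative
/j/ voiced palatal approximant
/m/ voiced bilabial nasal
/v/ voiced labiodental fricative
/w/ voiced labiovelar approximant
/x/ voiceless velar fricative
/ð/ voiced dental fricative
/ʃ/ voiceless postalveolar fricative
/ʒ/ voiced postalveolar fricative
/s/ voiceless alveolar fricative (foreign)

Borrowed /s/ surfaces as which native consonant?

ʃ

/ʃ/ is closest: same manner (fricative), place distance 1 (alveolar→postalveolar), same voicing; total 1. Next closest is /f/ at distance 2.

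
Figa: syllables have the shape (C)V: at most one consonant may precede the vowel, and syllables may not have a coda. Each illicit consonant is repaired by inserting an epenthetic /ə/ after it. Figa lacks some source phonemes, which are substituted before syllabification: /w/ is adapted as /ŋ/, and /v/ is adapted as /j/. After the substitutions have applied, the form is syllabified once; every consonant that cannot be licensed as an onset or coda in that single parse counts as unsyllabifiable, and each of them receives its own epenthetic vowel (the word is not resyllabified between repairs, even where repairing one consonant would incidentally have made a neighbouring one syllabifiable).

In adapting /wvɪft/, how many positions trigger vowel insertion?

3

After substitution the input is /ŋjɪft/.
The unsyllabifiable consonants are /ŋ/, /f/, /t/; each receives one epenthetic vowel.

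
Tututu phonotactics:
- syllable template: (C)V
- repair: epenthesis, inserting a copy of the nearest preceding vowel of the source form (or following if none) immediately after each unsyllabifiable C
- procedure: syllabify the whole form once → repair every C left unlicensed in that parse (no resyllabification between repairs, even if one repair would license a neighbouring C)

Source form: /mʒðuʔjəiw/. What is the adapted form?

muʒuðuʔujəiwi

Syllabifying with onset maximization leaves /m/, /ʒ/, /ʔ/, /w/ stranded (no codas are permitted; onsets are limited to one consonant).
Epenthesis after each stranded consonant: /m/ → /mu/, /ʒ/ → /ʒu/, /ʔ/ → /ʔu/, /w/ → /wi/.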